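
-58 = -58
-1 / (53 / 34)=-34 / 53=-0.64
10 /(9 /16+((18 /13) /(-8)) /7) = 14560 /783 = 18.60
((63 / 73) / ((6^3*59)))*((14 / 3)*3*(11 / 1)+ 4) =553 / 51684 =0.01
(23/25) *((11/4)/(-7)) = -253/700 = -0.36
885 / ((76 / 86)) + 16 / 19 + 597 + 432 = 77189 / 38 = 2031.29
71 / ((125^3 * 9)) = 71 / 17578125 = 0.00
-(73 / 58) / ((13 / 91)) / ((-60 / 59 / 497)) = 14984053 / 3480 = 4305.76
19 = 19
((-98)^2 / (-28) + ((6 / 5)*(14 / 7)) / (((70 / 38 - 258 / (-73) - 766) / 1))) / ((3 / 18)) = -10855895514 / 5274925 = -2058.02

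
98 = 98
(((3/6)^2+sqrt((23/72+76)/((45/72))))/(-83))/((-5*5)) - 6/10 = -4979/8300+sqrt(1099)/6225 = -0.59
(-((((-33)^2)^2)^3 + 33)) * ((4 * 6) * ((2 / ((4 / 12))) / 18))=-13343116119623879952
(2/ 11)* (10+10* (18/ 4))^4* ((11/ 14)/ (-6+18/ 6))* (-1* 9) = 27451875/ 7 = 3921696.43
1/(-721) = -1/721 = -0.00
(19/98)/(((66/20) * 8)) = 95/12936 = 0.01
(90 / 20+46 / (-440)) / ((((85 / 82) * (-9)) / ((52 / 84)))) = -515411 / 1767150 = -0.29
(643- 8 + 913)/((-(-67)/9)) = 13932/67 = 207.94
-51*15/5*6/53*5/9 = -510/53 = -9.62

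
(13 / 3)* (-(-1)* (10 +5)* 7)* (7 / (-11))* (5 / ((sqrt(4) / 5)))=-79625 / 22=-3619.32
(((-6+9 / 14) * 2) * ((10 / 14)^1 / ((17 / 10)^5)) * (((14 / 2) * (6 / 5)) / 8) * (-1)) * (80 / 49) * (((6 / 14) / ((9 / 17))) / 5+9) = 28860000000 / 3409076657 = 8.47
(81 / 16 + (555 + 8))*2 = 9089 / 8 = 1136.12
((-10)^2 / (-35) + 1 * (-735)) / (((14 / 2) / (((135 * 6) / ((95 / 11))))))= -9886.18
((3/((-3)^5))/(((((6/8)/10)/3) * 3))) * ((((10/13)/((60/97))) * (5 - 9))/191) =7760/1810107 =0.00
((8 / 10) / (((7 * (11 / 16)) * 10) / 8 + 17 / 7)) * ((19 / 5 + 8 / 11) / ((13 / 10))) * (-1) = -297472 / 901615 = -0.33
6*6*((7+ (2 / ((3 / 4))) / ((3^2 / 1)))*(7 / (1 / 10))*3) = 55160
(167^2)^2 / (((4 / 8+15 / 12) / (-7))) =-3111185284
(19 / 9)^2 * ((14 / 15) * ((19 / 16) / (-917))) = -6859 / 1273320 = -0.01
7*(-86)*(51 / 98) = -2193 / 7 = -313.29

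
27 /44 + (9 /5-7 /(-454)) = 121307 /49940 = 2.43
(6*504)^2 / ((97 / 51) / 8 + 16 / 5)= 18654935040 / 7013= 2660050.63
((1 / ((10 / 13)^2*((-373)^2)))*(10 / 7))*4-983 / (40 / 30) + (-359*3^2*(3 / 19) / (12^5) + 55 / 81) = -5652493362519637 / 7674043991040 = -736.57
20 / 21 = 0.95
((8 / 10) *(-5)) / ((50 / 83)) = -166 / 25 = -6.64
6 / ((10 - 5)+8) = 6 / 13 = 0.46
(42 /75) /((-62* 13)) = -7 /10075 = -0.00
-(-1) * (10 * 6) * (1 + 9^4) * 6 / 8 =295290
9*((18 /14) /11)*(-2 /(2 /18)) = -1458 /77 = -18.94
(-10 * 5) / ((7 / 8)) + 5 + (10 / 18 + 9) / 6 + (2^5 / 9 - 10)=-10772 / 189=-56.99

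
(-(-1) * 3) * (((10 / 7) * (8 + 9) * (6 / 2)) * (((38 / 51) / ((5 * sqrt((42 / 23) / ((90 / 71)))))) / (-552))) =-19 * sqrt(171465) / 160034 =-0.05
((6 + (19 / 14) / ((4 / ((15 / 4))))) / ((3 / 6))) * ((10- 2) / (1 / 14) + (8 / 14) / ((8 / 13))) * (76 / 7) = 17832.92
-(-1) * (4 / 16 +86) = 345 / 4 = 86.25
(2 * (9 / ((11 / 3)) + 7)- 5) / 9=17 / 11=1.55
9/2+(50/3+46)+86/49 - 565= -145847/294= -496.08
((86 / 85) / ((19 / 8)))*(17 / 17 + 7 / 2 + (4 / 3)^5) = 291368 / 78489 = 3.71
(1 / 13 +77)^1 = 1002 / 13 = 77.08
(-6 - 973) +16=-963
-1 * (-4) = 4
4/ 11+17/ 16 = 251/ 176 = 1.43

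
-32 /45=-0.71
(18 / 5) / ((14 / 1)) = 9 / 35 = 0.26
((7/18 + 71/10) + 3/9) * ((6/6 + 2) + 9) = 1408/15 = 93.87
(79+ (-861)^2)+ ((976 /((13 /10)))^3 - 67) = 931342884601 /2197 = 423915741.74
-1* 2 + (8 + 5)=11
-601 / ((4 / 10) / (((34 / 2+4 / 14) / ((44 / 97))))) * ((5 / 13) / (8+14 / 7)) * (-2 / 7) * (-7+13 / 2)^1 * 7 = -3206335 / 1456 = -2202.15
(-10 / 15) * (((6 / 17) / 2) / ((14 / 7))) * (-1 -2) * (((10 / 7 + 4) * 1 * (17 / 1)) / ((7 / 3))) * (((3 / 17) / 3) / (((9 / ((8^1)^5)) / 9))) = 11206656 / 833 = 13453.37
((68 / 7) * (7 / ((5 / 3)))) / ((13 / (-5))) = -204 / 13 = -15.69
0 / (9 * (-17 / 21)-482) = 0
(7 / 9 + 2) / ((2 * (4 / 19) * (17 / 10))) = 2375 / 612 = 3.88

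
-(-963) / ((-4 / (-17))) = 16371 / 4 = 4092.75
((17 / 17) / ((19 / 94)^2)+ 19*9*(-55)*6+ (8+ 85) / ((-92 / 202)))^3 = -830745701340014852892646973 / 4579257873016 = -181414920141386.90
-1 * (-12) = 12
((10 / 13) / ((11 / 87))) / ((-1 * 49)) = -870 / 7007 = -0.12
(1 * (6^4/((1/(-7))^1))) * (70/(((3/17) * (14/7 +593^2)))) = -10.23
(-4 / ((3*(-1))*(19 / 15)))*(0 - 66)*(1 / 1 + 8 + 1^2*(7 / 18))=-37180 / 57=-652.28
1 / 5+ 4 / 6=13 / 15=0.87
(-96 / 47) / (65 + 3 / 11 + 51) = -1056 / 60113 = -0.02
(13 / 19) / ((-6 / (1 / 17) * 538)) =-13 / 1042644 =-0.00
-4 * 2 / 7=-8 / 7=-1.14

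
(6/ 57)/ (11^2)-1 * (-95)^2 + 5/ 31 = -643191168/ 71269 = -9024.84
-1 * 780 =-780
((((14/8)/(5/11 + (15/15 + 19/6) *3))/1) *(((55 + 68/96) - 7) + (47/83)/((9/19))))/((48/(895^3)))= 3292561336054375/32700672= 100687879.93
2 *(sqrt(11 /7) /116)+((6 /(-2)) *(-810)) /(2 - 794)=-135 /44+sqrt(77) /406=-3.05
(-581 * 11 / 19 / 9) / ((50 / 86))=-274813 / 4275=-64.28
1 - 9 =-8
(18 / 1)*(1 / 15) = 6 / 5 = 1.20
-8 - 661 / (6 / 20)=-6634 / 3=-2211.33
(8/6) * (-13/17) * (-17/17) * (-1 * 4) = -208/51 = -4.08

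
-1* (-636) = 636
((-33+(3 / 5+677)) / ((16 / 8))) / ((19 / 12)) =19338 / 95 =203.56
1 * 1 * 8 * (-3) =-24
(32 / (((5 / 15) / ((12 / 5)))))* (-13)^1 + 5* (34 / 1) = -14126 / 5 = -2825.20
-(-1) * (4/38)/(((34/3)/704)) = 2112/323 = 6.54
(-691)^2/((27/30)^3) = 477481000/729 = 654980.80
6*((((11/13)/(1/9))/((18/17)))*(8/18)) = 748/39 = 19.18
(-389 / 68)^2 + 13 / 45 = 33.01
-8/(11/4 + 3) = -32/23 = -1.39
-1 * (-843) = 843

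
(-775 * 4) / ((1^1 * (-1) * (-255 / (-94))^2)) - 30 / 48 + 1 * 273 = 14432891 / 20808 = 693.62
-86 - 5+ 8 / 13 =-1175 / 13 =-90.38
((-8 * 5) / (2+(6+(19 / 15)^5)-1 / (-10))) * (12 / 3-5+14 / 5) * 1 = -109350000 / 17254073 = -6.34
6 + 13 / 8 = 61 / 8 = 7.62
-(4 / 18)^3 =-8 / 729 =-0.01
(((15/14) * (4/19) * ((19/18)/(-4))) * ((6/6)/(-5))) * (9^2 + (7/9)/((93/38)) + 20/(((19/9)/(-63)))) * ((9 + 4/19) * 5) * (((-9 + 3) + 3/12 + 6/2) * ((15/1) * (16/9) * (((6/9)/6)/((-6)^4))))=56363883125/31719233232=1.78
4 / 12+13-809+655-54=-584 / 3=-194.67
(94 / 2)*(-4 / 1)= -188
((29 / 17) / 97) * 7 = 203 / 1649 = 0.12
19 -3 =16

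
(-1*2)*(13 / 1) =-26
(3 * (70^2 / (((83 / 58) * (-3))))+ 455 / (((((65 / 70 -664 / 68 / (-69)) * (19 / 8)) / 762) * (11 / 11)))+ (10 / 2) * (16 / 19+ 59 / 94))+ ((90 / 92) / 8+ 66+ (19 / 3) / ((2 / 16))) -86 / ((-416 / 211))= 311163461087291653 / 2336672777478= 133165.18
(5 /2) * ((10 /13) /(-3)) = -25 /39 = -0.64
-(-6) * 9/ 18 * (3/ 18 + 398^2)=950425/ 2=475212.50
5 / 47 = 0.11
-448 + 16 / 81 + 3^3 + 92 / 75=-849641 / 2025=-419.58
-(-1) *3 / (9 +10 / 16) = 24 / 77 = 0.31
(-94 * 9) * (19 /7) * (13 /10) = -104481 /35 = -2985.17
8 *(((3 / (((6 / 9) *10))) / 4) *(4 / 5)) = 18 / 25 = 0.72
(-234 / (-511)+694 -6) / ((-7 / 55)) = -19349110 / 3577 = -5409.31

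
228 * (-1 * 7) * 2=-3192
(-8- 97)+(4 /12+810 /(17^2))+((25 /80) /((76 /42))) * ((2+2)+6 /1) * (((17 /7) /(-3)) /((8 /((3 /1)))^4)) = -109999516619 /1079574528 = -101.89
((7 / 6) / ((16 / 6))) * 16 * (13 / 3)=91 / 3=30.33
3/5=0.60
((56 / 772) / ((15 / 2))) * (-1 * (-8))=224 / 2895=0.08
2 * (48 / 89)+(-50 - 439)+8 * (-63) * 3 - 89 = -185914 / 89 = -2088.92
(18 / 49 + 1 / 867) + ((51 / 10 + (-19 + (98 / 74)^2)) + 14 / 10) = -1207113919 / 116318454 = -10.38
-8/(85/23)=-184/85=-2.16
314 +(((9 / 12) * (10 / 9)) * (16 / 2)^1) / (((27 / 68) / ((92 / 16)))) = 33254 / 81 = 410.54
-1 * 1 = -1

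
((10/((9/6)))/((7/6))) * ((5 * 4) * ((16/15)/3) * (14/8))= 640/9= 71.11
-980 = -980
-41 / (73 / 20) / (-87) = 820 / 6351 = 0.13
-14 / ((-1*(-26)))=-7 / 13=-0.54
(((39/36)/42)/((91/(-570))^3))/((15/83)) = -14232425/405769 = -35.08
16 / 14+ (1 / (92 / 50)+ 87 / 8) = 16179 / 1288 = 12.56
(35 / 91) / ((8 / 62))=155 / 52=2.98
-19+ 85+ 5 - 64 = 7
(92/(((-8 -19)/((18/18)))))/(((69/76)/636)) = -64448/27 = -2386.96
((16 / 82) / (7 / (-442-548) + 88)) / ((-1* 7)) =-7920 / 25001431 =-0.00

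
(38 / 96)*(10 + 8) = 57 / 8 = 7.12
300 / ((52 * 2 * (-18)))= -25 / 156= -0.16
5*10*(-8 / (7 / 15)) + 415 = -3095 / 7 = -442.14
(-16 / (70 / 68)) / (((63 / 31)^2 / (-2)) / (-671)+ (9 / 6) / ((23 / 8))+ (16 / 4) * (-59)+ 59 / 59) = 16136250944 / 243426955765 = 0.07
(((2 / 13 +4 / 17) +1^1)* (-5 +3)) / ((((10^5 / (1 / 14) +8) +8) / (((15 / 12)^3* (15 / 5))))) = -38375 / 3300304384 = -0.00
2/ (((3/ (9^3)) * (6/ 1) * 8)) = 81/ 8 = 10.12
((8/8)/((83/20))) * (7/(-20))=-7/83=-0.08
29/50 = 0.58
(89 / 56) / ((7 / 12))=267 / 98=2.72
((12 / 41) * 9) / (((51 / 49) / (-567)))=-1000188 / 697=-1434.99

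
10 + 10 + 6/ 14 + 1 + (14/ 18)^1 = 1399/ 63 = 22.21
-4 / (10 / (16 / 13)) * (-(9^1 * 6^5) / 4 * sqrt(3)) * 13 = 559872 * sqrt(3) / 5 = 193945.35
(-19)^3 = -6859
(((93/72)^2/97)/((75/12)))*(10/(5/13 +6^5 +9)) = 0.00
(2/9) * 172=38.22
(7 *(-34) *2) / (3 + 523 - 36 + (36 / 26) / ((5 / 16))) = -15470 / 16069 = -0.96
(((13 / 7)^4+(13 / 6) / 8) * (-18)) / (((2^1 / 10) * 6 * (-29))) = 7010705 / 1114064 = 6.29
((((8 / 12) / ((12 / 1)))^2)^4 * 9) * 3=0.00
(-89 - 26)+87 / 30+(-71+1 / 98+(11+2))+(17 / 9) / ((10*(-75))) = -56258033 / 330750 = -170.09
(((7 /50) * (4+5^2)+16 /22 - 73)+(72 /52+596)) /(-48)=-1261193 /114400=-11.02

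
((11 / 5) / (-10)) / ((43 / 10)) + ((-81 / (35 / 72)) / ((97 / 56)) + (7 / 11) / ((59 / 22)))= -23627451 / 246089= -96.01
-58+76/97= -57.22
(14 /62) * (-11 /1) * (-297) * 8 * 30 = 5488560 /31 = 177050.32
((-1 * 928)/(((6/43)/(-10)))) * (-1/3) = -199520/9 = -22168.89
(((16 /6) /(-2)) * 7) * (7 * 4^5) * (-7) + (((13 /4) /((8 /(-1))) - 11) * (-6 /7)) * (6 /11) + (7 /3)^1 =865449815 /1848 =468317.00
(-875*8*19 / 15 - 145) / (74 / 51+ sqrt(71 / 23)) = 782230690 / 58723 - 23439345*sqrt(1633) / 58723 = -2809.16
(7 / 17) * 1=7 / 17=0.41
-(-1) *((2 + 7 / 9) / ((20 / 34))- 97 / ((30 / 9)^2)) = -3607 / 900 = -4.01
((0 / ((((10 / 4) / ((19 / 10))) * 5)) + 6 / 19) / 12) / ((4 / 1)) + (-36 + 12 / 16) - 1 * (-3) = -4901 / 152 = -32.24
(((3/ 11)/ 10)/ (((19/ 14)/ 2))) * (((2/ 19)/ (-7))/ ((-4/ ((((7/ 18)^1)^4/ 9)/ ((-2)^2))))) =2401/ 25011581760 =0.00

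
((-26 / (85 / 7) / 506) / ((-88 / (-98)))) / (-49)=91 / 946220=0.00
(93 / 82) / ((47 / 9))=837 / 3854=0.22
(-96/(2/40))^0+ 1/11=12/11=1.09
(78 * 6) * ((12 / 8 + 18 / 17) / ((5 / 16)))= 325728 / 85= 3832.09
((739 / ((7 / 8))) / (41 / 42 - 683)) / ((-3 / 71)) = 839504 / 28645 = 29.31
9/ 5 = 1.80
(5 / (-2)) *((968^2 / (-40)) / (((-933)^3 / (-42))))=819896 / 270722079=0.00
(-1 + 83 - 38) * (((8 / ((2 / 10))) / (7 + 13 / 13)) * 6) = 1320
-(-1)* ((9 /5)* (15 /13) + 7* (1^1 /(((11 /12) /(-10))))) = -74.29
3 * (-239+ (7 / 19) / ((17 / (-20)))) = -232011 / 323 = -718.30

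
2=2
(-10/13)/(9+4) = -0.06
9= 9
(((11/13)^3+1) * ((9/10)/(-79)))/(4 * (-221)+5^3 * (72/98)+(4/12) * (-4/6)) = 3500658/151625504615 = 0.00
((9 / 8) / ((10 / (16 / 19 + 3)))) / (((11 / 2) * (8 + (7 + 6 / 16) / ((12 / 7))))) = 7884 / 1234145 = 0.01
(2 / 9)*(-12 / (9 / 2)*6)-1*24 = -248 / 9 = -27.56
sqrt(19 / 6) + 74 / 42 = 37 / 21 + sqrt(114) / 6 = 3.54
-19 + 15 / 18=-18.17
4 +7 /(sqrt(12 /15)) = 4 +7 * sqrt(5) /2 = 11.83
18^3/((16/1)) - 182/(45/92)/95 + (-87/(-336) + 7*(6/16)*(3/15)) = 173022617/478800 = 361.37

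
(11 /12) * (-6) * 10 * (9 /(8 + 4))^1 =-41.25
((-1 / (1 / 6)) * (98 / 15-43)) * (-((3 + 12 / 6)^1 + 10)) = -3282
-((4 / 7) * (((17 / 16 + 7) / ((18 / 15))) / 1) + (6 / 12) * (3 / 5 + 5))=-1859 / 280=-6.64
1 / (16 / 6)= 3 / 8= 0.38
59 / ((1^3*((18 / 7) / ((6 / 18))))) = 413 / 54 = 7.65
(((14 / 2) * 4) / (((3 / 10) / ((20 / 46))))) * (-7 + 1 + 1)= -14000 / 69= -202.90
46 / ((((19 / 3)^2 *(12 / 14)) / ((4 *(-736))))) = -1421952 / 361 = -3938.93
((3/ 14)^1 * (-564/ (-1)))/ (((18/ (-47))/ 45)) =-99405/ 7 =-14200.71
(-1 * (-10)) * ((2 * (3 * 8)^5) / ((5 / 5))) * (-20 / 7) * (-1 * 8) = 25480396800 / 7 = 3640056685.71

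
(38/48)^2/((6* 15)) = 361/51840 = 0.01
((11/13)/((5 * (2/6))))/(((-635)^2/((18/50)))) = 297/655240625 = 0.00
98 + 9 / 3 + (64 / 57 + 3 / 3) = 5878 / 57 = 103.12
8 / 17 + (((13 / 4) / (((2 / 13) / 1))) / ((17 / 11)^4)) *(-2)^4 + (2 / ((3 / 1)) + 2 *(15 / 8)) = 64282157 / 1002252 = 64.14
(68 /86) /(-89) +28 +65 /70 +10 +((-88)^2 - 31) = 415332353 /53578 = 7751.92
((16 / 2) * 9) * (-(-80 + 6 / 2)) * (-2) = -11088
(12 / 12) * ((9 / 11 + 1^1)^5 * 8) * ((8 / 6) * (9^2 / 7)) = 2764800000 / 1127357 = 2452.46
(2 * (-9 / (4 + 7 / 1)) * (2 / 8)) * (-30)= 135 / 11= 12.27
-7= -7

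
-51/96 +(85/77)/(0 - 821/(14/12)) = -461941/866976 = -0.53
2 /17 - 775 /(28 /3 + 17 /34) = -78932 /1003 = -78.70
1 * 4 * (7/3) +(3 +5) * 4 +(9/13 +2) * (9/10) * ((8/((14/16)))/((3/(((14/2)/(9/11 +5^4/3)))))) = 799468/19227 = 41.58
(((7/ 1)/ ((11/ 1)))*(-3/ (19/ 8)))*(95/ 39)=-280/ 143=-1.96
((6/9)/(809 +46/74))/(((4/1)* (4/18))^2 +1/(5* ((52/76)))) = 64935/85359622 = 0.00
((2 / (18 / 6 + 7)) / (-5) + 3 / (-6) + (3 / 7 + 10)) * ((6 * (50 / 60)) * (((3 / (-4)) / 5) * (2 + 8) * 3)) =-31149 / 140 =-222.49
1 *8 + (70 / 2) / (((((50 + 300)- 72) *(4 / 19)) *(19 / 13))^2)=9898267 / 1236544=8.00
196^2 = 38416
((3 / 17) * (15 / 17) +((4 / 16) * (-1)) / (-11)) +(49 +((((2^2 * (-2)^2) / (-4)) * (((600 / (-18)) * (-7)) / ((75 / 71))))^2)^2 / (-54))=-25422953741853549037 / 2252601252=-11286042622.63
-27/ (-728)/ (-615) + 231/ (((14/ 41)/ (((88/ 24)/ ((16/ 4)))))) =46273723/ 74620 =620.12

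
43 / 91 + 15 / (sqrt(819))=43 / 91 + 5 *sqrt(91) / 91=1.00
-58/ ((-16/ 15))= 435/ 8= 54.38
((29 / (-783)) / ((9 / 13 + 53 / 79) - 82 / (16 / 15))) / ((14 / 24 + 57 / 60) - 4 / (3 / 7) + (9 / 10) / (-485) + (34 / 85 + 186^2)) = 7969520 / 562009618479087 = 0.00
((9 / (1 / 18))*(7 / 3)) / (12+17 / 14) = 5292 / 185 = 28.61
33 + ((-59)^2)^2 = 12117394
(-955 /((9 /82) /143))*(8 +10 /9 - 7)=-212768270 /81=-2626768.77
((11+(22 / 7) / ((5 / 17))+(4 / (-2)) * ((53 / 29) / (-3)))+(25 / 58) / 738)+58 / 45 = 4027263 / 166460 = 24.19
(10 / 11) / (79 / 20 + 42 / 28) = 200 / 1199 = 0.17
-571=-571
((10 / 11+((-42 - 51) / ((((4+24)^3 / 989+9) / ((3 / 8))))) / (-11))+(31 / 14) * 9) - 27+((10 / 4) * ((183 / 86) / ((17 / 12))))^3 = 348108016991716339 / 7423868015270168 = 46.89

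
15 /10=3 /2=1.50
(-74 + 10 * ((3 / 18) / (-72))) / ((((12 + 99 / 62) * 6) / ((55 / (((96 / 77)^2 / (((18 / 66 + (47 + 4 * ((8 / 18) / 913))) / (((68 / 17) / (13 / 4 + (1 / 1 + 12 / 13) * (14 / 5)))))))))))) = -320355835145538115 / 97777515184128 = -3276.38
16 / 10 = 1.60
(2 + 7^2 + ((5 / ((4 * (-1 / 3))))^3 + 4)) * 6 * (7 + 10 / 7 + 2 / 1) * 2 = 31755 / 112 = 283.53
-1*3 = -3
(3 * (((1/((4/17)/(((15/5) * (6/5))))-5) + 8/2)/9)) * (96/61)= 2288/305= 7.50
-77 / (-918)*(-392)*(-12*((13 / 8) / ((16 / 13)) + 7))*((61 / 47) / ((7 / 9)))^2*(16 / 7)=784647270 / 37553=20894.40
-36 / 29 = -1.24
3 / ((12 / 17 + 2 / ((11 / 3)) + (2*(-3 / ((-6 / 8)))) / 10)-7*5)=-935 / 10269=-0.09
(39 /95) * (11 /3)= 143 /95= 1.51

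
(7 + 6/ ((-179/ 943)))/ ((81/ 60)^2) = -1762000/ 130491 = -13.50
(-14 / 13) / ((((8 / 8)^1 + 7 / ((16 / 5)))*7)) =-32 / 663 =-0.05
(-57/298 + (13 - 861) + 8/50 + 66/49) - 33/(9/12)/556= -42966429813/50741950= -846.76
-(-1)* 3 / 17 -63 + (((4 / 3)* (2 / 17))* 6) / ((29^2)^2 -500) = -62.82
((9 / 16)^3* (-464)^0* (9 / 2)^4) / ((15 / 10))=1594323 / 32768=48.65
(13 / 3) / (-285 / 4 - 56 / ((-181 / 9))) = -724 / 11439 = -0.06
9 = 9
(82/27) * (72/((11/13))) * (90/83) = 255840/913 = 280.22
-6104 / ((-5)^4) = -6104 / 625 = -9.77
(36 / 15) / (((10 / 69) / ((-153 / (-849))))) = 21114 / 7075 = 2.98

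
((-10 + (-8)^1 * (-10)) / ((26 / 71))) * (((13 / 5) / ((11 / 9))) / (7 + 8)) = 1491 / 55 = 27.11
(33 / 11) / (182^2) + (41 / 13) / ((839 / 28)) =2927621 / 27791036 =0.11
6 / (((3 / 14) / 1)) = 28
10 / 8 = 5 / 4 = 1.25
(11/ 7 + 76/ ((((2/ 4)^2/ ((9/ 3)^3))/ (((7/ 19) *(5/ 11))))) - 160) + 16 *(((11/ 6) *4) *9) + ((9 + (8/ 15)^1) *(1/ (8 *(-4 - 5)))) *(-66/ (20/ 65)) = 127540733/ 55440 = 2300.52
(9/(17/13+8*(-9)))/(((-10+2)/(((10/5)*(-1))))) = -117/3676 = -0.03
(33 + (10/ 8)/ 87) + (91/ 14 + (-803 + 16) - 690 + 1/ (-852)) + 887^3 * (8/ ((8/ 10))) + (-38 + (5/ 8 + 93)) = 344856456852397/ 49416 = 6978639648.14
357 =357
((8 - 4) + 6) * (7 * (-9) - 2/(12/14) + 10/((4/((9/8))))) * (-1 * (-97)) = -1455485/24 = -60645.21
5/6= 0.83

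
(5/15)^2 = 1/9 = 0.11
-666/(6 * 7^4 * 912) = -37/729904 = -0.00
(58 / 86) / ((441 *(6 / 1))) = 29 / 113778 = 0.00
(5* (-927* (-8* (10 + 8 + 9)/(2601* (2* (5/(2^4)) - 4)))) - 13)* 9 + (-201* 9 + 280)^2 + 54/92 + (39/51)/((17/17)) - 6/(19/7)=590216873967/252586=2336696.71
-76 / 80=-19 / 20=-0.95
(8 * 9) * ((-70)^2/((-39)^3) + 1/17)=-191848/112047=-1.71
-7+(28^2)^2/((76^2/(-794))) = -30504831/361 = -84500.92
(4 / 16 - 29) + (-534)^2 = 1140509 / 4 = 285127.25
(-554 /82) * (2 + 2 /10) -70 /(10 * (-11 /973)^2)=-1358924802 /24805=-54784.31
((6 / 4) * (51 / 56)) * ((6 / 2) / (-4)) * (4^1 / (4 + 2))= -153 / 224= -0.68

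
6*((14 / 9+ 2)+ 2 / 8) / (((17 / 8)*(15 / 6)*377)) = 1096 / 96135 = 0.01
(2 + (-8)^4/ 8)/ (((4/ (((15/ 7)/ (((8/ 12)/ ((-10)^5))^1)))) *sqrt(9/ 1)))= -96375000/ 7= -13767857.14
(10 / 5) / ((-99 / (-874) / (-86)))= -150328 / 99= -1518.46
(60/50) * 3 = 18/5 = 3.60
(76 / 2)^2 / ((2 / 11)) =7942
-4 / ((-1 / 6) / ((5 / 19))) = 120 / 19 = 6.32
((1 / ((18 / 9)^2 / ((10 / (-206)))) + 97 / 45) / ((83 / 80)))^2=25267009936 / 5919917481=4.27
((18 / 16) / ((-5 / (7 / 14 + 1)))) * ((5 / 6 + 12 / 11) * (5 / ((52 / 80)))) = -5715 / 1144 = -5.00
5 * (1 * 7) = 35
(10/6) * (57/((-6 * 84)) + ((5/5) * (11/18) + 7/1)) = 18895/1512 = 12.50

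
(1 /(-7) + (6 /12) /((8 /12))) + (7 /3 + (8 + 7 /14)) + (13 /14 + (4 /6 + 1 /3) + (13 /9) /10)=17027 /1260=13.51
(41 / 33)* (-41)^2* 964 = 66439844 / 33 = 2013328.61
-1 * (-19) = 19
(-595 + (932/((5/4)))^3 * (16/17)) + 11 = 828985708632/2125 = 390110921.71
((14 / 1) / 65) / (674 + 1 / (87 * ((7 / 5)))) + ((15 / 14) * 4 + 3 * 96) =292.29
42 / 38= 21 / 19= 1.11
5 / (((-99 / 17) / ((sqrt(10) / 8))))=-85*sqrt(10) / 792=-0.34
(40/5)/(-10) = -4/5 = -0.80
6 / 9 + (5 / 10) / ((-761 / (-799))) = 5441 / 4566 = 1.19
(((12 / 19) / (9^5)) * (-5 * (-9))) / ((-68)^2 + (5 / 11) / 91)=20020 / 192333420837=0.00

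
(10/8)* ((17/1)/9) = 85/36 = 2.36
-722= -722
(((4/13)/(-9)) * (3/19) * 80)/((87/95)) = -1600/3393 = -0.47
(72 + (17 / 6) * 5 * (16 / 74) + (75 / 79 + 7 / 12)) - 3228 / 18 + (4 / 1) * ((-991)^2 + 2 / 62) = 4271375099335 / 1087356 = 3928221.39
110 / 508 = 55 / 254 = 0.22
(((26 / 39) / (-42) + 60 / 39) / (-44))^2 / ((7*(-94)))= -1555009 / 854474388768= -0.00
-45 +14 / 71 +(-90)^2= 571919 / 71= 8055.20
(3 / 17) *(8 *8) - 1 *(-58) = 1178 / 17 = 69.29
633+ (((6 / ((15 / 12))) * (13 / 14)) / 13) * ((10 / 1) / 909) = 1342601 / 2121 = 633.00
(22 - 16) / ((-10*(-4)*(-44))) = -3 / 880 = -0.00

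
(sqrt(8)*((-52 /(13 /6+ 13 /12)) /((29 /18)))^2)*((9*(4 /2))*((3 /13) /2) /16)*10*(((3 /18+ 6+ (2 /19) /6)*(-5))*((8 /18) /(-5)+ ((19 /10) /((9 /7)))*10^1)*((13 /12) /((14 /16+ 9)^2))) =-128841062400*sqrt(2) /99724939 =-1827.11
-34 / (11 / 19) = -646 / 11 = -58.73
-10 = -10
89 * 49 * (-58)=-252938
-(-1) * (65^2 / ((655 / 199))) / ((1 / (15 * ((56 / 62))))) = 70625100 / 4061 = 17391.06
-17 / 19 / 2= -17 / 38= -0.45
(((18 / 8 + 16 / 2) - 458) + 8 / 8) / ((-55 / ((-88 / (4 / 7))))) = -12509 / 10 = -1250.90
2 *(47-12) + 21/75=1757/25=70.28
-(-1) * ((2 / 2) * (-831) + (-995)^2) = 989194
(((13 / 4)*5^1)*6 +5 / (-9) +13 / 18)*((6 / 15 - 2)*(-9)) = 7032 / 5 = 1406.40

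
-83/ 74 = -1.12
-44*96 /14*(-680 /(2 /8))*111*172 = 15668095268.57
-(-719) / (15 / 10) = 1438 / 3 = 479.33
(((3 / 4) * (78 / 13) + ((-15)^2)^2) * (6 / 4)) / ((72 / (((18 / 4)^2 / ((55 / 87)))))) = 237857391 / 7040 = 33786.56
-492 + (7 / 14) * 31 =-953 / 2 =-476.50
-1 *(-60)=60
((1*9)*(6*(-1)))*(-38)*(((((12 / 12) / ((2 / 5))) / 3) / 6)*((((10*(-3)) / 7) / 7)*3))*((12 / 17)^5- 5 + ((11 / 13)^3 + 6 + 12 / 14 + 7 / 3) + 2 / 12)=-2877880823345475 / 1069963059347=-2689.70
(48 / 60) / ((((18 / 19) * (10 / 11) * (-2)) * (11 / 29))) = -551 / 450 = -1.22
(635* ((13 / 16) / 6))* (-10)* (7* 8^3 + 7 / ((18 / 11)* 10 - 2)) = -7792018325 / 2528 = -3082285.73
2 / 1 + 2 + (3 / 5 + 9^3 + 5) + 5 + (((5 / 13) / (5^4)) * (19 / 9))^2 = 159049069111 / 213890625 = 743.60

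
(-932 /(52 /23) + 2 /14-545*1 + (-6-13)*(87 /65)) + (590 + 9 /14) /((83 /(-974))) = -298860013 /37765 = -7913.68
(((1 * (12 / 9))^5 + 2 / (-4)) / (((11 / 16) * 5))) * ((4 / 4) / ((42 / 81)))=1444 / 693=2.08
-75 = -75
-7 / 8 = -0.88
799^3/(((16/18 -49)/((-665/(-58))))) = -3052843158015/25114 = -121559415.39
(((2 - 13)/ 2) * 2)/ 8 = -11/ 8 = -1.38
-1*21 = -21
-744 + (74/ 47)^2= -1638020/ 2209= -741.52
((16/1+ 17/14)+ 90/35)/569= 277/7966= 0.03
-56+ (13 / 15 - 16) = -1067 / 15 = -71.13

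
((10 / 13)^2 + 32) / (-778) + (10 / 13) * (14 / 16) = 165979 / 262964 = 0.63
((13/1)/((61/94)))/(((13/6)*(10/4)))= 1128/305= 3.70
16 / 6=8 / 3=2.67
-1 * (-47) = 47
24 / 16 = 3 / 2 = 1.50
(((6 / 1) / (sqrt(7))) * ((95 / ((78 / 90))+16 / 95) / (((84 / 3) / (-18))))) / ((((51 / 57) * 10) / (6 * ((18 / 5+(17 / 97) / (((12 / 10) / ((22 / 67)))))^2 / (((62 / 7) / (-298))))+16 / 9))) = 252510781484762553 * sqrt(7) / 13911812204375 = 48022.55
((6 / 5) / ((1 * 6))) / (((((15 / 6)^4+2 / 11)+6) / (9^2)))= 14256 / 39815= 0.36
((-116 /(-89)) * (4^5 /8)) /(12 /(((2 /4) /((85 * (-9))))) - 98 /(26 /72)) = -0.01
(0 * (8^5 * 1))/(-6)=0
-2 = -2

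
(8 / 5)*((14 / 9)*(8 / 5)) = 896 / 225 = 3.98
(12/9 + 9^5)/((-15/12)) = -708604/15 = -47240.27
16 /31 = 0.52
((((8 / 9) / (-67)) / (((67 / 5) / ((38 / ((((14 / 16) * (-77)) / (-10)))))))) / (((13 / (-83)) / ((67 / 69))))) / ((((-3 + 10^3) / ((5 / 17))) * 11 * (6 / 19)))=479408000 / 163063417449933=0.00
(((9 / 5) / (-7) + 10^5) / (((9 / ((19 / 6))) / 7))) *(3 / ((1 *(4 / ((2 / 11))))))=6045439 / 180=33585.77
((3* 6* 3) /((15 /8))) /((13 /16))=2304 /65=35.45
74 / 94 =37 / 47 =0.79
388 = 388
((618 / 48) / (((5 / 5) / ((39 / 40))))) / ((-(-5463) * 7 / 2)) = 1339 / 2039520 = 0.00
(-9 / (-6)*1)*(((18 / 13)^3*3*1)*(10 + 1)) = 288684 / 2197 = 131.40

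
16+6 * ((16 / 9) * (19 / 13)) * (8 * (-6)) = -9520 / 13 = -732.31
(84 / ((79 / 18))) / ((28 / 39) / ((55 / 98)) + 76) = 810810 / 3273839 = 0.25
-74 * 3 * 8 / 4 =-444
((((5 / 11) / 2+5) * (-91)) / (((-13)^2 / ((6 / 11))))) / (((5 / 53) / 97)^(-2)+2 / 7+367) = -422625 / 291120524266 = -0.00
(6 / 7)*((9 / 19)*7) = 54 / 19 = 2.84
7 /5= 1.40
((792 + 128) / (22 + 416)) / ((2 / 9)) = 690 / 73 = 9.45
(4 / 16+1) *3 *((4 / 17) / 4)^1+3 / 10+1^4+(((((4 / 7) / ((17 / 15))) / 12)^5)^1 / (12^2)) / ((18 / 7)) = 67182072093361 / 44181633474720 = 1.52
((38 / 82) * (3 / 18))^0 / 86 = 1 / 86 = 0.01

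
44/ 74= 22/ 37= 0.59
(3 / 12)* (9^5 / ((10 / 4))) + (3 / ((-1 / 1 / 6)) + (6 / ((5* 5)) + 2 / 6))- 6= 882221 / 150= 5881.47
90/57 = 30/19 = 1.58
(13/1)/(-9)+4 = 23/9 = 2.56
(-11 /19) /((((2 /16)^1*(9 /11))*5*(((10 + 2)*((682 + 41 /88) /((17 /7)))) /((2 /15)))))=-724064 /16174851525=-0.00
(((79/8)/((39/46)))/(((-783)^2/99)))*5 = 99935/10626876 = 0.01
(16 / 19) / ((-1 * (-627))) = 16 / 11913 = 0.00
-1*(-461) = 461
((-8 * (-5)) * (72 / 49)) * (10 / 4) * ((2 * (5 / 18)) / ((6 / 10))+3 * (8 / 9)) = 77600 / 147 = 527.89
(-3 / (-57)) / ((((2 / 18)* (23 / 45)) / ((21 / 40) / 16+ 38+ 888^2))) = 40880092581 / 55936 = 730836.90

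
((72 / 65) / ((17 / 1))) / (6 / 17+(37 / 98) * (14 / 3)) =1512 / 49075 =0.03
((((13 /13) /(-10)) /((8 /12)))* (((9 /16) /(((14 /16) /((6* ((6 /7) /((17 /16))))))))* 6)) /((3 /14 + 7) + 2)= -0.30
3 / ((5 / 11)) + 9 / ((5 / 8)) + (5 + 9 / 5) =139 / 5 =27.80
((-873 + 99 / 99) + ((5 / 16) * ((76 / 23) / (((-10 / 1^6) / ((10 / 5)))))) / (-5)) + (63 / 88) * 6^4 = 55.86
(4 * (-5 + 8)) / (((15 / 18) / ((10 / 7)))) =144 / 7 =20.57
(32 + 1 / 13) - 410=-4913 / 13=-377.92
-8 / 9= -0.89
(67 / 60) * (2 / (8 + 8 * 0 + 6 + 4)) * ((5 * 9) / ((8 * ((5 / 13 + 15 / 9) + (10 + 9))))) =871 / 26272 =0.03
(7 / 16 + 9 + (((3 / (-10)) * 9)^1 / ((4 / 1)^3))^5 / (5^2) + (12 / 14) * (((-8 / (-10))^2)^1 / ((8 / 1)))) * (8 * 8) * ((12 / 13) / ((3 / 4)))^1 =178623663208357651 / 238551040000000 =748.79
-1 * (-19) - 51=-32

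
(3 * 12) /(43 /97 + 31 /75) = 65475 /1558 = 42.03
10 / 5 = 2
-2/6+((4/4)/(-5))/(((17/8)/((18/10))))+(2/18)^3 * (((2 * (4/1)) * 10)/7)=-1056341/2168775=-0.49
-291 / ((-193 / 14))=4074 / 193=21.11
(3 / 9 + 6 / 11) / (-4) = -29 / 132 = -0.22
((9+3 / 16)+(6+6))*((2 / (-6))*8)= -113 / 2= -56.50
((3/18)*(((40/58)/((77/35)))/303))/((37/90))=500/1192103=0.00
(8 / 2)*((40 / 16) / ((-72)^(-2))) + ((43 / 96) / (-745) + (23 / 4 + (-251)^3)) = -15761405.25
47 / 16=2.94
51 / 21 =17 / 7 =2.43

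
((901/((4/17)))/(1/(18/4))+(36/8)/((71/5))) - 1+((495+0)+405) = 10298375/568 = 18130.94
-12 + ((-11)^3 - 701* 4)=-4147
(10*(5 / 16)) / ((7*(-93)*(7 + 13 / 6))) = -5 / 9548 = -0.00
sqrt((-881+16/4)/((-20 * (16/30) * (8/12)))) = 3 * sqrt(877)/8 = 11.11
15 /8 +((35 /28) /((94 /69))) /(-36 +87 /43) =169195 /91556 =1.85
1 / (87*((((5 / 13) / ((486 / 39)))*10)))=27 / 725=0.04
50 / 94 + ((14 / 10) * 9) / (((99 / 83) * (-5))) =-20432 / 12925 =-1.58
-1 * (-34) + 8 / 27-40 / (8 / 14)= -964 / 27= -35.70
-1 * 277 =-277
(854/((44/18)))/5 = 3843/55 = 69.87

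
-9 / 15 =-3 / 5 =-0.60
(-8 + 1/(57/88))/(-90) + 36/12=7879/2565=3.07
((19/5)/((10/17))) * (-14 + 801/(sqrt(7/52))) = -2261/25 + 258723 * sqrt(91)/175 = 14012.76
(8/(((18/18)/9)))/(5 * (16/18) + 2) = 324/29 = 11.17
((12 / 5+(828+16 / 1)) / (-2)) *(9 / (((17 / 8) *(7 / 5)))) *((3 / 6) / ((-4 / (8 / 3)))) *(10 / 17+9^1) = 8277792 / 2023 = 4091.84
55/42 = 1.31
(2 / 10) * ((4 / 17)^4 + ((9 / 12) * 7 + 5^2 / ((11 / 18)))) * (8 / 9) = 67856966 / 8268579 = 8.21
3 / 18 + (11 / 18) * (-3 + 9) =23 / 6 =3.83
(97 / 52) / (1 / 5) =485 / 52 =9.33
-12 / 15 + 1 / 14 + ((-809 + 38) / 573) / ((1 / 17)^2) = -5208851 / 13370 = -389.59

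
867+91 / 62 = 868.47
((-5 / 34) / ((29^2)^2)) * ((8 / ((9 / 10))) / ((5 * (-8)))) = 5 / 108213993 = 0.00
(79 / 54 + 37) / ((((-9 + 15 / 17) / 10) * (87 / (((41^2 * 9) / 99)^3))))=-838607153227345 / 431459622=-1943651.53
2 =2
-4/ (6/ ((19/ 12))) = -1.06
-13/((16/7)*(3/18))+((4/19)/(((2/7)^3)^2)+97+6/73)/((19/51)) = 533495337/421648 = 1265.26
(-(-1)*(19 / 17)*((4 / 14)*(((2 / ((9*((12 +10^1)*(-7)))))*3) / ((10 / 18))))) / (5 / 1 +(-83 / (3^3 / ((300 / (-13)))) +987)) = -6669 / 2848868330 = -0.00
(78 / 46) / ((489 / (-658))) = -8554 / 3749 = -2.28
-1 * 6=-6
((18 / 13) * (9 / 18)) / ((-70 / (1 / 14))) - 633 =-8064429 / 12740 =-633.00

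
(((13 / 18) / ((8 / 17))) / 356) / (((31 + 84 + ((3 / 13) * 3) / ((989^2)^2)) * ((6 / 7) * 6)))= 19240609809481151 / 2639619632883805065216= 0.00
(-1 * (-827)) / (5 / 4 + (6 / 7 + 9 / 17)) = 393652 / 1255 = 313.67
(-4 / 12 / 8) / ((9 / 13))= -13 / 216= -0.06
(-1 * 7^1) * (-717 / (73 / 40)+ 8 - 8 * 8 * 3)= 294784 / 73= 4038.14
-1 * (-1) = 1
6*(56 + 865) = 5526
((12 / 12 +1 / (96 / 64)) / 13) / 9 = 5 / 351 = 0.01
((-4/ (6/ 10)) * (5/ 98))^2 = 2500/ 21609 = 0.12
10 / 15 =2 / 3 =0.67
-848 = -848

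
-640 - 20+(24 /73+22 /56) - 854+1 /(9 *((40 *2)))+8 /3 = -555783749 /367920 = -1510.61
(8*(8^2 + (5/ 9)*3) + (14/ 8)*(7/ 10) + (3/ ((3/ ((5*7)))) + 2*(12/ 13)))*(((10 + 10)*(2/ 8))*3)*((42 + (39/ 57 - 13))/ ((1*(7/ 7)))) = 123926451/ 494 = 250863.26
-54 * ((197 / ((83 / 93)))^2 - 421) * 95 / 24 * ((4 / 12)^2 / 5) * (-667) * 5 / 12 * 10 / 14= 26356574484725 / 578676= 45546341.10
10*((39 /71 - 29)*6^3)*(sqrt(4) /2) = -4363200 /71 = -61453.52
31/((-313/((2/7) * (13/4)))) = -403/4382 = -0.09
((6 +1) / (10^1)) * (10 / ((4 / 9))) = 63 / 4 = 15.75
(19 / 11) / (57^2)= 0.00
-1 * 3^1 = -3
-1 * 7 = -7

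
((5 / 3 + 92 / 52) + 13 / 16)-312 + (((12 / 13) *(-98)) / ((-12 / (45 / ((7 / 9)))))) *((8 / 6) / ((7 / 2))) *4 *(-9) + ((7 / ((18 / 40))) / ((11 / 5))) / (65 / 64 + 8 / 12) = -4644830167 / 739024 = -6285.09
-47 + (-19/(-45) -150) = -8846/45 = -196.58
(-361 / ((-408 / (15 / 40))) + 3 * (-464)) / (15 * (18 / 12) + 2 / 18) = -13627215 / 221408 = -61.55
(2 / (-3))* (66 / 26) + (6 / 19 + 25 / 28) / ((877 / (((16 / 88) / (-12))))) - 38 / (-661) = -432588736051 / 264606173832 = -1.63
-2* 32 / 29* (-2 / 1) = 128 / 29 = 4.41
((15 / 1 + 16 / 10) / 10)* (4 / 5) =166 / 125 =1.33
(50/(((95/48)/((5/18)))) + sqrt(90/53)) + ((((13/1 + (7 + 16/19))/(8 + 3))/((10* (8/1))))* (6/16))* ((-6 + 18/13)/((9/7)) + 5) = 3* sqrt(530)/53 + 166697/23712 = 8.33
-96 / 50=-1.92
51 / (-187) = -3 / 11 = -0.27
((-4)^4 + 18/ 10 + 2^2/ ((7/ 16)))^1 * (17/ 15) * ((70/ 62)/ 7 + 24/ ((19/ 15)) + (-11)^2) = 4369123148/ 103075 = 42387.81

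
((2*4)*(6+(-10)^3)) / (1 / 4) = -31808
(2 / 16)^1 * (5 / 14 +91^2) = 1035.17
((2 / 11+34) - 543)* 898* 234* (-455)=535129505820 / 11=48648136892.73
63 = 63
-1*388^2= -150544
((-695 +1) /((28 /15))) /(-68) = 5205 /952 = 5.47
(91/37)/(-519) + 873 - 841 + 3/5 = 3129634/96015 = 32.60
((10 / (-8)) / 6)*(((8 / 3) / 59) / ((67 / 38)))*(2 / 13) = -380 / 462501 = -0.00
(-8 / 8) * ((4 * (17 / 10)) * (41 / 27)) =-1394 / 135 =-10.33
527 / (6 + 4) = 527 / 10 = 52.70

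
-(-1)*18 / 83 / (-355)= -18 / 29465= -0.00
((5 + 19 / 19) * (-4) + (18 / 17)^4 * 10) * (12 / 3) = -3818976 / 83521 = -45.72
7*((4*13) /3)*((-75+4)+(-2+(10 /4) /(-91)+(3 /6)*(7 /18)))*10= -2386010 /27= -88370.74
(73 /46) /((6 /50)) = 13.22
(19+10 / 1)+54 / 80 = 1187 / 40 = 29.68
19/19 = 1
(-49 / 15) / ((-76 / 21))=0.90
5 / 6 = 0.83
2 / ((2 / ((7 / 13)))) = 7 / 13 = 0.54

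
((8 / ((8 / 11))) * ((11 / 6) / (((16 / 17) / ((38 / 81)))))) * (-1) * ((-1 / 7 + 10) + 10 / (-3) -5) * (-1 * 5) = 390830 / 5103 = 76.59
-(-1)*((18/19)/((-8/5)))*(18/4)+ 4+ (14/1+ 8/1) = 3547/152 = 23.34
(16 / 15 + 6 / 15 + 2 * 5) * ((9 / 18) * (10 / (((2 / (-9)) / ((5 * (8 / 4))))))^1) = -2580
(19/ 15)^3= 6859/ 3375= 2.03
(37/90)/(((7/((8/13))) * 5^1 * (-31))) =-148/634725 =-0.00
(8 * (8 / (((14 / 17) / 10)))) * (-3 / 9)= -5440 / 21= -259.05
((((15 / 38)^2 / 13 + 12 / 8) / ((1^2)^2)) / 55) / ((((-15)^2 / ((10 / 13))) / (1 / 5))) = 9461 / 503324250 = 0.00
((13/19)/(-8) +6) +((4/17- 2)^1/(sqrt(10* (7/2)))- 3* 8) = -2749/152- 6* sqrt(35)/119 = -18.38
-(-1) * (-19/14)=-19/14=-1.36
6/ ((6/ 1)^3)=1/ 36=0.03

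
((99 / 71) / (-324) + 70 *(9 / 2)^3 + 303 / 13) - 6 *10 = 105366875 / 16614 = 6342.05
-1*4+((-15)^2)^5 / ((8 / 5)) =2883251953093 / 8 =360406494136.62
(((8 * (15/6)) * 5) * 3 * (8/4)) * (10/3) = 2000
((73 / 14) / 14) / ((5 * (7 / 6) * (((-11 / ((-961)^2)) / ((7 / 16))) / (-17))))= 3438268683 / 86240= 39868.61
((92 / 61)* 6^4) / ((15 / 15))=119232 / 61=1954.62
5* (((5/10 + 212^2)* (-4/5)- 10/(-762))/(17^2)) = -68495393/110109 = -622.07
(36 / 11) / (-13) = -36 / 143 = -0.25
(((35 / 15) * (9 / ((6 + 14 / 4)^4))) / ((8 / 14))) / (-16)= -147 / 521284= -0.00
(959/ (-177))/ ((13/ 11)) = -10549/ 2301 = -4.58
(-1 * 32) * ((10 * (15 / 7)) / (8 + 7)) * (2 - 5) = 960 / 7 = 137.14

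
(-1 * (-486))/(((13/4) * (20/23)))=11178/65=171.97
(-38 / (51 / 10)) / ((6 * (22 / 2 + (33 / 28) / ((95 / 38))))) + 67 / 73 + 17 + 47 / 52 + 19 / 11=130588673 / 6388668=20.44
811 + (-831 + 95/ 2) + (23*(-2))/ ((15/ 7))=181/ 30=6.03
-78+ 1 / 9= -701 / 9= -77.89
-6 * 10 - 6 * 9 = -114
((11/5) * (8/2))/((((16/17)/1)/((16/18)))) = 374/45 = 8.31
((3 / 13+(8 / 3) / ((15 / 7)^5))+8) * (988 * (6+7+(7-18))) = 16380.62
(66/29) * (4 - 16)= -792/29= -27.31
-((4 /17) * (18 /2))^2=-1296 /289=-4.48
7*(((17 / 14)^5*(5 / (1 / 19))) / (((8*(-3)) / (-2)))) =134886415 / 921984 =146.30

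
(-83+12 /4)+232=152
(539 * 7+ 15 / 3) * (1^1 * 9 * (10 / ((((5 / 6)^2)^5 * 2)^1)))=2055970916352 / 1953125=1052657.11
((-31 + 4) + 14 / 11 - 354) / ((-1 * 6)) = 4177 / 66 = 63.29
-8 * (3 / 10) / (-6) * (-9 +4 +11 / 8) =-29 / 20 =-1.45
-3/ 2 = -1.50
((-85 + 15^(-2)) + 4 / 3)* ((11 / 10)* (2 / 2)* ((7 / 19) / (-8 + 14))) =-5.65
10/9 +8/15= 74/45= 1.64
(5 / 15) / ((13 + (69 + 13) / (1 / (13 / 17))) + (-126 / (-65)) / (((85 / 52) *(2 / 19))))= 425 / 110889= 0.00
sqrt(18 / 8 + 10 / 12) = sqrt(111) / 6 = 1.76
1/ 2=0.50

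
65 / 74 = 0.88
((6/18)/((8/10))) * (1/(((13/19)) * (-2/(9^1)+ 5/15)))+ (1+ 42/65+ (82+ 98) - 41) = 146.13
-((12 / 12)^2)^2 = -1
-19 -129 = -148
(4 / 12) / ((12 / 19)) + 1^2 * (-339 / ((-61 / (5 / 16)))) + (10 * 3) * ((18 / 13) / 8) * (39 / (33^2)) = 2604451 / 1062864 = 2.45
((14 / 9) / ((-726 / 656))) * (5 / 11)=-22960 / 35937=-0.64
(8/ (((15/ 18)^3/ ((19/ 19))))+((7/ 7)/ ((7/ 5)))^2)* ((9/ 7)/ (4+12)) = 790173/ 686000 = 1.15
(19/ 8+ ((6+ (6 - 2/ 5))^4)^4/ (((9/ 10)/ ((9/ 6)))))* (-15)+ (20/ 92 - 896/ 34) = -51299678268432483942354590775643/ 19091796875000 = -2687001050991041614.17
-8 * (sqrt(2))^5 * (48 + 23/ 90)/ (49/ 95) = -1320272 * sqrt(2)/ 441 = -4233.89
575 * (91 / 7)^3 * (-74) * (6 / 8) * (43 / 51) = -2009870525 / 34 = -59113838.97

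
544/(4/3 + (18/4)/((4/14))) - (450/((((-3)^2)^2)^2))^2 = 3468734348/108945405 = 31.84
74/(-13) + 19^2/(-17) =-5951/221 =-26.93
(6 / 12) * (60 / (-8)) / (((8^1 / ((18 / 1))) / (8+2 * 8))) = -405 / 2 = -202.50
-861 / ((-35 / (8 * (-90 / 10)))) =-8856 / 5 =-1771.20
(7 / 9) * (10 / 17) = 70 / 153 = 0.46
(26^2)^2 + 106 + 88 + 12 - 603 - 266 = 456313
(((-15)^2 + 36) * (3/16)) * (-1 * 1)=-783/16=-48.94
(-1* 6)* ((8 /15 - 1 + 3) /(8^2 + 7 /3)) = -228 /995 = -0.23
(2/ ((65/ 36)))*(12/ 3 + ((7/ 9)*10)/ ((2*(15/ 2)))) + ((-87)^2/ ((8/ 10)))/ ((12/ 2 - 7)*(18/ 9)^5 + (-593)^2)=1380092543/ 274261260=5.03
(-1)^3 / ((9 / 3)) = -1 / 3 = -0.33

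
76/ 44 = 19/ 11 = 1.73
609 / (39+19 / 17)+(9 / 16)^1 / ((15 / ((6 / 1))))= 210129 / 13640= 15.41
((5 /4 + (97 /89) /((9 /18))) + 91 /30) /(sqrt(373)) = 0.33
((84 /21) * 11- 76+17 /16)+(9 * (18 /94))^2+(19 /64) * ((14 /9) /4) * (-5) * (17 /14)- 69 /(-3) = -28849183 /5089536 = -5.67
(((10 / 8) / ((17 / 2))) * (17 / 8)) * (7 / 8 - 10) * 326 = -929.61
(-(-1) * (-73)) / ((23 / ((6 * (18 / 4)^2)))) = -17739 / 46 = -385.63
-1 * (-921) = 921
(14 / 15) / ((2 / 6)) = 14 / 5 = 2.80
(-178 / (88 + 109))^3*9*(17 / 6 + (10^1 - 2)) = -549875820 / 7645373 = -71.92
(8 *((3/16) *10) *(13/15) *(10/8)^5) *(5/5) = 40625/1024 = 39.67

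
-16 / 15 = -1.07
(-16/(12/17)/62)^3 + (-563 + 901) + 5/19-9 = 5031310616/15282783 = 329.21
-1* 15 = -15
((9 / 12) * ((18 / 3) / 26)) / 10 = 9 / 520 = 0.02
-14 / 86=-7 / 43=-0.16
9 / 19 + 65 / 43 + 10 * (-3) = -22888 / 817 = -28.01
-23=-23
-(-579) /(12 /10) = 965 /2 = 482.50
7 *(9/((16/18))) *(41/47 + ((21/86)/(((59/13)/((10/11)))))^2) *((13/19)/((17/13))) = 383512371148179/11822972652469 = 32.44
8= 8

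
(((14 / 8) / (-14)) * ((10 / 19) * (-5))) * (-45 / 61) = -1125 / 4636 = -0.24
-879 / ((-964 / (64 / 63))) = 4688 / 5061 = 0.93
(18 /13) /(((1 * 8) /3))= 27 /52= 0.52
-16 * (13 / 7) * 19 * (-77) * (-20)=-869440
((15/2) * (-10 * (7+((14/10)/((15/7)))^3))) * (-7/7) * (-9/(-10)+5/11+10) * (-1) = -1917698363/309375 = -6198.62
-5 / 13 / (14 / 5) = -0.14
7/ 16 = 0.44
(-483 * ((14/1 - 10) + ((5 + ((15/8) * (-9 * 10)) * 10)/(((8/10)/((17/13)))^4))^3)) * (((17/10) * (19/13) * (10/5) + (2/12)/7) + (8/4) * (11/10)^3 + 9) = 283392589342349208069391330932801955285047/20325604337285010030592000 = 13942640260024039.05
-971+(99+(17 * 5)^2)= 6353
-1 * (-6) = 6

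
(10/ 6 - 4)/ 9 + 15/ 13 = 314/ 351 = 0.89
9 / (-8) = -9 / 8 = -1.12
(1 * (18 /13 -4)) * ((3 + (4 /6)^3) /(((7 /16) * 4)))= -4.93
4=4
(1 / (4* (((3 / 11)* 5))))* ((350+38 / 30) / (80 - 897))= -57959 / 735300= -0.08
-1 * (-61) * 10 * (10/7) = 6100/7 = 871.43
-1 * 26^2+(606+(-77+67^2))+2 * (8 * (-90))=2902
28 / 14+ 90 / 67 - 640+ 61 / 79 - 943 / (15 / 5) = -15088510 / 15879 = -950.22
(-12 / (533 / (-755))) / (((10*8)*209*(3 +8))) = 453 / 4901468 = 0.00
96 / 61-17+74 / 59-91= -378514 / 3599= -105.17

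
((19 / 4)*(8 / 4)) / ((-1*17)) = -19 / 34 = -0.56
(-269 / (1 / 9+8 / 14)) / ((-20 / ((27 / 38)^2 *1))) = 12354363 / 1241840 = 9.95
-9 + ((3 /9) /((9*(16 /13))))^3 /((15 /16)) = -680242283 /75582720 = -9.00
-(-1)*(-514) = -514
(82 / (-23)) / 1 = -82 / 23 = -3.57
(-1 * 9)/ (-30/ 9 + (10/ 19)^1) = 513/ 160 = 3.21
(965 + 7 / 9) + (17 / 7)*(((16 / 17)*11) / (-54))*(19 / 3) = 545924 / 567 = 962.83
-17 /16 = -1.06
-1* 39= -39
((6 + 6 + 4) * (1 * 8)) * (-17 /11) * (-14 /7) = 4352 /11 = 395.64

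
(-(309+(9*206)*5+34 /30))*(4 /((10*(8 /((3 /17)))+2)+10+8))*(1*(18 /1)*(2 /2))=-2586636 /1775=-1457.26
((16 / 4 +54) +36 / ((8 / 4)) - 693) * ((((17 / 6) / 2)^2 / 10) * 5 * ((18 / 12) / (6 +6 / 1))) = -178313 / 2304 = -77.39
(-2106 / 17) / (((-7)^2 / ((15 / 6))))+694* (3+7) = 6933.68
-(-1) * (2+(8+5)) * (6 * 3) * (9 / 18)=135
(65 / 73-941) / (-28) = 2451 / 73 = 33.58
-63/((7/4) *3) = -12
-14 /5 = -2.80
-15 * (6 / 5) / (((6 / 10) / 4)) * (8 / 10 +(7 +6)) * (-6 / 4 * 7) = 17388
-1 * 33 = -33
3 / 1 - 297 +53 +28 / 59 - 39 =-16492 / 59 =-279.53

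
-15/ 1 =-15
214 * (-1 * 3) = -642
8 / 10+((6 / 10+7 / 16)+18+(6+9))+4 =3107 / 80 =38.84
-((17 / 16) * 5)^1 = -85 / 16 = -5.31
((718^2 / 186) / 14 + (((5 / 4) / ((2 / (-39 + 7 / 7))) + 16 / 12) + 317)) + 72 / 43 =55340105 / 111972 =494.23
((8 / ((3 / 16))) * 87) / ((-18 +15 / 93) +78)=115072 / 1865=61.70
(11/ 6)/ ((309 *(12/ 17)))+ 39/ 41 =875339/ 912168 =0.96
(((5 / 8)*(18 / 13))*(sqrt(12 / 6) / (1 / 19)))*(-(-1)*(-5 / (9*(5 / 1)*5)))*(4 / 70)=-19*sqrt(2) / 910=-0.03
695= 695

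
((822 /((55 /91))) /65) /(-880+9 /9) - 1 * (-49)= 3946257 /80575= 48.98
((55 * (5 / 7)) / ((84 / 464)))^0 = 1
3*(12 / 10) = 18 / 5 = 3.60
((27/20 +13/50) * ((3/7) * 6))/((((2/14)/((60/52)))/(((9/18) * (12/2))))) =13041/130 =100.32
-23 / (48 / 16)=-23 / 3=-7.67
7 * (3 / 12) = 7 / 4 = 1.75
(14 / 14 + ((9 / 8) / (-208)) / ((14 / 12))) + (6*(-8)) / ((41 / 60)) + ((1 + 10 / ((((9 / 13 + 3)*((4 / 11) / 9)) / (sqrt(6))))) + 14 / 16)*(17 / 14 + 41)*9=153566177 / 238784 + 11409255*sqrt(6) / 448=63024.49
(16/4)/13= 4/13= 0.31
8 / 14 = 4 / 7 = 0.57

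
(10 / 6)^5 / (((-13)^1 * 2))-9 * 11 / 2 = -157933 / 3159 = -49.99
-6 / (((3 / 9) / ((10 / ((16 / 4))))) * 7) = -45 / 7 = -6.43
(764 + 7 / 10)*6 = 22941 / 5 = 4588.20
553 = 553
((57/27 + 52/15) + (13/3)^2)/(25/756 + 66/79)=7273056/259355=28.04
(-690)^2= 476100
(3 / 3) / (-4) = -1 / 4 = -0.25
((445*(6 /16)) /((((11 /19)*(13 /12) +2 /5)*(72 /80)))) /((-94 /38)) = -4016125 /55037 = -72.97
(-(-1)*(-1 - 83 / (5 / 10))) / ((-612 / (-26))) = -2171 / 306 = -7.09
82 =82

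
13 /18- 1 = -5 /18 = -0.28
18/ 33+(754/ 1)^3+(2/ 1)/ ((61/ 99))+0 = 287631576488/ 671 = 428661067.79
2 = 2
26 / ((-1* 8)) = -13 / 4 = -3.25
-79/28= -2.82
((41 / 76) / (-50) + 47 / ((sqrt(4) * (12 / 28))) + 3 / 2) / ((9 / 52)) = 8347001 / 25650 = 325.42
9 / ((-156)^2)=1 / 2704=0.00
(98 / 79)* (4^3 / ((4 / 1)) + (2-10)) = 784 / 79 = 9.92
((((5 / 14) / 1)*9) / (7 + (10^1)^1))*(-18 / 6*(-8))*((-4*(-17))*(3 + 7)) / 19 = 21600 / 133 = 162.41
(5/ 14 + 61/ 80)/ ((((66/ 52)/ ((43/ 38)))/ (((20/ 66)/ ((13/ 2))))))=43/ 924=0.05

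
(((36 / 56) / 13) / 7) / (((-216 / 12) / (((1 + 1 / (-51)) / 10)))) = -5 / 129948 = -0.00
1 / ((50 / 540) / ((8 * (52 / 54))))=416 / 5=83.20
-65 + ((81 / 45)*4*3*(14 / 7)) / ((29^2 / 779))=-105061 / 4205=-24.98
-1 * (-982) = 982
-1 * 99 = -99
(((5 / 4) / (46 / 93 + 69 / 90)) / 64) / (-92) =-775 / 4604416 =-0.00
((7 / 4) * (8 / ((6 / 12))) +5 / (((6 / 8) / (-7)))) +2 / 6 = -18.33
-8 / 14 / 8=-1 / 14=-0.07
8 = 8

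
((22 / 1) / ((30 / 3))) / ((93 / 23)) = 253 / 465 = 0.54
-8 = -8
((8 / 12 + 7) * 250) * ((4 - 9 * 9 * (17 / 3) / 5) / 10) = -50485 / 3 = -16828.33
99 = 99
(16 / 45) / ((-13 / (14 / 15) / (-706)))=158144 / 8775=18.02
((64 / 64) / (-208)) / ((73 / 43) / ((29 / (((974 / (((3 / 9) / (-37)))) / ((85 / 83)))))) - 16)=105995 / 136605798368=0.00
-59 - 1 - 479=-539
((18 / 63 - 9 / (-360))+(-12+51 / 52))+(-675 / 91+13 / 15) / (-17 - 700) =-83772293 / 7829640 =-10.70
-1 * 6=-6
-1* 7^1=-7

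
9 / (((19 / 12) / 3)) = 324 / 19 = 17.05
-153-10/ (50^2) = -38251/ 250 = -153.00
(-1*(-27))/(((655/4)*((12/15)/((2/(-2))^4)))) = 27/131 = 0.21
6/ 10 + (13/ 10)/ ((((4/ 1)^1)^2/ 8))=5/ 4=1.25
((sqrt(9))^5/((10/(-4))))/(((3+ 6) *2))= -27/5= -5.40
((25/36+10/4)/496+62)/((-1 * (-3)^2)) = -1107187/160704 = -6.89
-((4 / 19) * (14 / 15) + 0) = -56 / 285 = -0.20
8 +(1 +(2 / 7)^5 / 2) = 151279 / 16807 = 9.00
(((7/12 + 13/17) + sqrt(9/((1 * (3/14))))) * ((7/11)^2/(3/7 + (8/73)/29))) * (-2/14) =-103733 * sqrt(42)/775247 - 2593325/14377308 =-1.05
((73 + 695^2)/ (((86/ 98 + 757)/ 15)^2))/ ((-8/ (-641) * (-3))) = -2534685098925/ 501484544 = -5054.36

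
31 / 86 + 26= 2267 / 86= 26.36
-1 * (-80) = 80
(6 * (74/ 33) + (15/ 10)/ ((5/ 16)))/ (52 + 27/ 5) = 1004/ 3157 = 0.32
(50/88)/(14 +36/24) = 25/682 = 0.04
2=2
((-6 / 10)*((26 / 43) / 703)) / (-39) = 2 / 151145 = 0.00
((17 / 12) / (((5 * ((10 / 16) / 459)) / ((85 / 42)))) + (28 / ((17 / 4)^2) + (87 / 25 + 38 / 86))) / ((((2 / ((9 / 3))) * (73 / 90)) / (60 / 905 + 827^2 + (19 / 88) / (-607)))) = 165628867968587037852567 / 306977921271560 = 539546516.19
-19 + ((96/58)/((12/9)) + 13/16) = -7863/464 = -16.95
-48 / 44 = -12 / 11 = -1.09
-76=-76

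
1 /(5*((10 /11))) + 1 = 61 /50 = 1.22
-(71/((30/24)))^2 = -80656/25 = -3226.24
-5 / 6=-0.83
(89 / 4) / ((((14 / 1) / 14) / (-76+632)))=12371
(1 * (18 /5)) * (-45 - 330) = -1350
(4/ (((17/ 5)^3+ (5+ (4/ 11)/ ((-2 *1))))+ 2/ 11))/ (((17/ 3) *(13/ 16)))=4000/ 203983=0.02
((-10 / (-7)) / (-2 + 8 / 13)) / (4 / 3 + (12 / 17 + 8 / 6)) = -1105 / 3612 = -0.31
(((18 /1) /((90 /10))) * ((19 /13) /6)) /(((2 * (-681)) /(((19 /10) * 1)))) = -361 /531180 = -0.00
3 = 3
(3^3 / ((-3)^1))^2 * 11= 891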